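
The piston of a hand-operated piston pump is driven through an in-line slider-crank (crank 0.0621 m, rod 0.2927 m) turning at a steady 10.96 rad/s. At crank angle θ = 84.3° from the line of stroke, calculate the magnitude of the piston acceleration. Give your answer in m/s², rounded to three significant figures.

0.846

ω = 10.96 rad/s
x(θ) = r cosθ + √(L² − r² sin²θ); with ω constant, a = ω²·d²x/dθ².
d²x/dθ² = −r cosθ − r²(cos2θ)/√u − r⁴ sin²2θ/(4u^{3/2}),  u = L² − r² sin²θ = 0.0818549 m².
Substituting r = 0.0621 m, L = 0.2927 m, θ = 84.3°: d²x/dθ² = +0.0070392 m.
a = ω²·d²x/dθ² = (10.96)²·(+0.0070392) = +0.84556 m/s²;  |a| = 0.84556 m/s².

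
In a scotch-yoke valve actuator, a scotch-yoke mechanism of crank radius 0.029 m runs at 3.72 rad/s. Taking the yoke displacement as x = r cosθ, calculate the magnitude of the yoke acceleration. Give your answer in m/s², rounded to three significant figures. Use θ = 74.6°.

0.107

ω = 3.72 rad/s
x = r cosθ ⇒ ẍ = −rω² cosθ (ω constant).
|a| = rω²|cosθ| = 0.029·(3.72)²·|cos 74.6°| = 0.10657 m/s².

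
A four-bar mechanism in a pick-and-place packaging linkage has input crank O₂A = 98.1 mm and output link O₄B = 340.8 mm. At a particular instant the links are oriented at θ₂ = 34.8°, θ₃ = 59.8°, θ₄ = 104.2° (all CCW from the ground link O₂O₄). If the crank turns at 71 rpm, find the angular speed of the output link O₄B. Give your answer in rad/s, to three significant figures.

ω₂ = 7.435 rad/s (from 71 rpm).
Differentiating the loop-closure r₂e^{iθ₂}+r₃e^{iθ₃}=r₁+r₄e^{iθ₄} gives r₂ω₂e^{iθ₂}+r₃ω₃e^{iθ₃}=r₄ω₄e^{iθ₄}.
Eliminating the other unknown: ω₄ = r₂ω₂ sin(θ₂−θ₃) / [r₄ sin(θ₄−θ₃)].
Numerator sine = -0.42262; denominator sine = +0.69966.
Result = 0.0981·7.435·(-0.42262) / (0.3408·(+0.69966)) = -1.2928 rad/s; magnitude 1.2928 rad/s.

1.29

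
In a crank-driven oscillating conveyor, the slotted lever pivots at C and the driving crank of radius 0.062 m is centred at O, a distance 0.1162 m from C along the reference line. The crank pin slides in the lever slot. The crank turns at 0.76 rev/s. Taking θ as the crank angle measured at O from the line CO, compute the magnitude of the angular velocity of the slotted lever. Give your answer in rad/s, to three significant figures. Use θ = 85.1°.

ω = 4.775 rad/s (from 0.76 rev/s).
Crank pin A relative to C: A = (d + r cosθ, r sinθ); lever angle φ = atan2(r sinθ, d + r cosθ).
Differentiating tanφ: φ̇ = rω(d cosθ + r)/(d² + r² + 2dr cosθ).
d² + r² + 2dr cosθ = |CA|² = 0.0185772 m²;  d cosθ + r = +0.071925 m.
|ω_lever| = |0.062·4.775·+0.071925| / 0.0185772 = 1.1463 rad/s.

1.15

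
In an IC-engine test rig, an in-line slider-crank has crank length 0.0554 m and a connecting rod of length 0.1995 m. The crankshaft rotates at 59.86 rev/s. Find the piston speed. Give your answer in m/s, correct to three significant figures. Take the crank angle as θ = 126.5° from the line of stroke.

ω = 2π·59.9 = 376.1 rad/s
For an in-line slider-crank, x = r cosθ + √(L² − r² sin²θ), so v = −rω sinθ·[1 + r cosθ/√(L² − r² sin²θ)].
With r = 0.0554 m, L = 0.1995 m, θ = 126.5°: √(L² − r² sin²θ) = 0.19447 m.
v = −0.0554·376.1·0.80386·[1 + 0.0554·-0.59482/0.19447] = -13.911 m/s.
|v| = 13.911 m/s.

13.9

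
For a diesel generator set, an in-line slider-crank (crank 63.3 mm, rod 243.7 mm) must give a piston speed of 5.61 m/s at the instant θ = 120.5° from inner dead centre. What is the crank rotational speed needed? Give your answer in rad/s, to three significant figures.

For an in-line slider-crank, |v_piston| = rω|sinθ|·[1 + r cosθ/√(L² − r² sin²θ)].
With r = 0.0633 m, L = 0.2437 m, θ = 120.5°: the bracketed kinematic factor |dx/dθ| = 0.047164 m.
ω = v/|dx/dθ| = 5.61/0.047164 = 118.95 rad/s.

119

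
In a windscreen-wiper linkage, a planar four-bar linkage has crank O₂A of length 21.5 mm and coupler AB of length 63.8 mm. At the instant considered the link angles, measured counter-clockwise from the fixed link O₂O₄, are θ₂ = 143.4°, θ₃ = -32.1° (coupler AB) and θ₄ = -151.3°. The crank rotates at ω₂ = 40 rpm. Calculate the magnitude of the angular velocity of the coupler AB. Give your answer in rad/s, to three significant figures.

1.47

ω₂ = 4.189 rad/s (from 40 rpm).
Differentiating the loop-closure r₂e^{iθ₂}+r₃e^{iθ₃}=r₁+r₄e^{iθ₄} gives r₂ω₂e^{iθ₂}+r₃ω₃e^{iθ₃}=r₄ω₄e^{iθ₄}.
Eliminating the other unknown: ω₃ = r₂ω₂ sin(θ₄−θ₂) / [r₃ sin(θ₃−θ₄)].
Numerator sine = +0.90851; denominator sine = +0.87292.
Result = 0.0215·4.189·(+0.90851) / (0.0638·(+0.87292)) = +1.4691 rad/s; magnitude 1.4691 rad/s.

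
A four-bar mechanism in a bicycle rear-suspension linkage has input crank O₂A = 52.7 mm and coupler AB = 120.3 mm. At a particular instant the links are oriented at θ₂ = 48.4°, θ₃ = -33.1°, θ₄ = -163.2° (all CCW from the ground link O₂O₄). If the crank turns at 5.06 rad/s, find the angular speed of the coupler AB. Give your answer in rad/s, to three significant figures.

1.52

ω₂ = 5.06 rad/s
Differentiating the loop-closure r₂e^{iθ₂}+r₃e^{iθ₃}=r₁+r₄e^{iθ₄} gives r₂ω₂e^{iθ₂}+r₃ω₃e^{iθ₃}=r₄ω₄e^{iθ₄}.
Eliminating the other unknown: ω₃ = r₂ω₂ sin(θ₄−θ₂) / [r₃ sin(θ₃−θ₄)].
Numerator sine = +0.52399; denominator sine = +0.76492.
Result = 0.0527·5.06·(+0.52399) / (0.1203·(+0.76492)) = +1.5184 rad/s; magnitude 1.5184 rad/s.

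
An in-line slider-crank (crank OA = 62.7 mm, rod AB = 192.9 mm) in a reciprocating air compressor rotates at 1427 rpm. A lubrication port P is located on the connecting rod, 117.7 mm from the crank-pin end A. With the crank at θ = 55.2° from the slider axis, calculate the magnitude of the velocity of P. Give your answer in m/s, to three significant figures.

8.85

ω = 149.4 rad/s.  Crank-pin speed |V_A| = rω = 9.3696 m/s, perpendicular to OA.
Rod angle: sinφ = −(r/L) sinθ ⇒ φ = -15.480°; ω_rod = −rω cosθ/√(L²−r²sin²θ) = -28.764 rad/s.
V_P = V_A + ω_rod × AP, with AP = 0.1177 m along the rod.
Components: V_Px = −rω sinθ − a·ω_rod·sinφ = -8.5974 m/s;  V_Py = rω cosθ + a·ω_rod·cosφ = +2.0846 m/s.
|V_P| = √(V_Px² + V_Py²) = 8.8466 m/s.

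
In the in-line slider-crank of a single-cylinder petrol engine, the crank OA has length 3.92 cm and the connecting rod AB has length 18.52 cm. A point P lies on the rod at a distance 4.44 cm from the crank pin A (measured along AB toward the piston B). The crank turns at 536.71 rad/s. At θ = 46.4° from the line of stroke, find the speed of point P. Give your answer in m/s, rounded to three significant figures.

19.2

ω = 536.7 rad/s.  Crank-pin speed |V_A| = rω = 21.039 m/s, perpendicular to OA.
Rod angle: sinφ = −(r/L) sinθ ⇒ φ = -8.817°; ω_rod = −rω cosθ/√(L²−r²sin²θ) = -79.279 rad/s.
V_P = V_A + ω_rod × AP, with AP = 0.0444 m along the rod.
Components: V_Px = −rω sinθ − a·ω_rod·sinφ = -15.775 m/s;  V_Py = rω cosθ + a·ω_rod·cosφ = +11.031 m/s.
|V_P| = √(V_Px² + V_Py²) = 19.249 m/s.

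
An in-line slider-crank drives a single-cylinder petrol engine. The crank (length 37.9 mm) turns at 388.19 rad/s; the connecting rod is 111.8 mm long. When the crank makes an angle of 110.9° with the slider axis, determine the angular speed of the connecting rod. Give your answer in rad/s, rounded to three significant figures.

49.5

ω = 388.2 rad/s
The rod makes angle φ with the slider axis where L sinφ = r sinθ; differentiating, L cosφ·φ̇ = r ω cosθ.
L cosφ = √(L² − r² sin²θ) = 0.10605 m.
|ω_rod| = r ω |cosθ| / √(L² − r² sin²θ) = 0.0379·388.2·0.35674/0.10605 = 49.493 rad/s.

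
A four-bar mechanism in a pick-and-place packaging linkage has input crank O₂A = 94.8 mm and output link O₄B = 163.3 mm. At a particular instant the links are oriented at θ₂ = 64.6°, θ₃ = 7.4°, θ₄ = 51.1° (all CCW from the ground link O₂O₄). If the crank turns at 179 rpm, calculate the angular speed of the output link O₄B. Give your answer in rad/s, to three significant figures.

ω₂ = 18.74 rad/s (from 179 rpm).
Differentiating the loop-closure r₂e^{iθ₂}+r₃e^{iθ₃}=r₁+r₄e^{iθ₄} gives r₂ω₂e^{iθ₂}+r₃ω₃e^{iθ₃}=r₄ω₄e^{iθ₄}.
Eliminating the other unknown: ω₄ = r₂ω₂ sin(θ₂−θ₃) / [r₄ sin(θ₄−θ₃)].
Numerator sine = +0.84057; denominator sine = +0.69088.
Result = 0.0948·18.74·(+0.84057) / (0.1633·(+0.69088)) = +13.24 rad/s; magnitude 13.24 rad/s.

13.2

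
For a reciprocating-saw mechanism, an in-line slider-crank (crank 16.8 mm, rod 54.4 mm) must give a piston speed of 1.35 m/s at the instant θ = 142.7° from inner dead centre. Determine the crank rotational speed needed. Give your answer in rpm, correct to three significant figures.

For an in-line slider-crank, |v_piston| = rω|sinθ|·[1 + r cosθ/√(L² − r² sin²θ)].
With r = 0.0168 m, L = 0.0544 m, θ = 142.7°: the bracketed kinematic factor |dx/dθ| = 0.0076346 m.
ω = v/|dx/dθ| = 1.35/0.0076346 = 176.83 rad/s.
N = 60ω/(2π) = 1688.6 rpm.

1690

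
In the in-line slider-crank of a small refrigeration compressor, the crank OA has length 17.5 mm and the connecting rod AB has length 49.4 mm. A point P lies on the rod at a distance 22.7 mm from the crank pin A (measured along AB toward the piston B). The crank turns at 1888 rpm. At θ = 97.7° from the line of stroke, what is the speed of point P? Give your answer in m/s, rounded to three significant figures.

ω = 197.7 rad/s.  Crank-pin speed |V_A| = rω = 3.4599 m/s, perpendicular to OA.
Rod angle: sinφ = −(r/L) sinθ ⇒ φ = -20.552°; ω_rod = −rω cosθ/√(L²−r²sin²θ) = +10.022 rad/s.
V_P = V_A + ω_rod × AP, with AP = 0.0227 m along the rod.
Components: V_Px = −rω sinθ − a·ω_rod·sinφ = -3.3489 m/s;  V_Py = rω cosθ + a·ω_rod·cosφ = -0.25056 m/s.
|V_P| = √(V_Px² + V_Py²) = 3.3582 m/s.

3.36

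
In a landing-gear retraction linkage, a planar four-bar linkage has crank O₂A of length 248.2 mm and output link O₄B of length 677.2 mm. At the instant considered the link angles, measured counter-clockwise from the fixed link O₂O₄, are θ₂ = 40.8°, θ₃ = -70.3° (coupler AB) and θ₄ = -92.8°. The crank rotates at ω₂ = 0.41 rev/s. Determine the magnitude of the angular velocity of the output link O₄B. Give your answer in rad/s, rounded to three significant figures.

ω₂ = 2.576 rad/s (from 0.41 rev/s).
Differentiating the loop-closure r₂e^{iθ₂}+r₃e^{iθ₃}=r₁+r₄e^{iθ₄} gives r₂ω₂e^{iθ₂}+r₃ω₃e^{iθ₃}=r₄ω₄e^{iθ₄}.
Eliminating the other unknown: ω₄ = r₂ω₂ sin(θ₂−θ₃) / [r₄ sin(θ₄−θ₃)].
Numerator sine = +0.93295; denominator sine = -0.38268.
Result = 0.2482·2.576·(+0.93295) / (0.6772·(-0.38268)) = -2.3018 rad/s; magnitude 2.3018 rad/s.

2.30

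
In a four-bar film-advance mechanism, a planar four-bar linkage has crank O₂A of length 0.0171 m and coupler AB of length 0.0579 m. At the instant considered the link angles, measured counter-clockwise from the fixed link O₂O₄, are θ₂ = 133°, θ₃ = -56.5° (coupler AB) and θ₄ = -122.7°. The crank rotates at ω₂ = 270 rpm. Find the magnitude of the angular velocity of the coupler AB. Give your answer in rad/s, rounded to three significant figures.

ω₂ = 28.27 rad/s (from 270 rpm).
Differentiating the loop-closure r₂e^{iθ₂}+r₃e^{iθ₃}=r₁+r₄e^{iθ₄} gives r₂ω₂e^{iθ₂}+r₃ω₃e^{iθ₃}=r₄ω₄e^{iθ₄}.
Eliminating the other unknown: ω₃ = r₂ω₂ sin(θ₄−θ₂) / [r₃ sin(θ₃−θ₄)].
Numerator sine = +0.96902; denominator sine = +0.91496.
Result = 0.0171·28.27·(+0.96902) / (0.0579·(+0.91496)) = +8.8438 rad/s; magnitude 8.8438 rad/s.

8.84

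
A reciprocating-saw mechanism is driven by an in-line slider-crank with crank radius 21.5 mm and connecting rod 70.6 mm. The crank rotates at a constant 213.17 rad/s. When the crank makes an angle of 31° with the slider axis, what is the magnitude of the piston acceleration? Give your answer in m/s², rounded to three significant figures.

984

ω = 213.2 rad/s
x(θ) = r cosθ + √(L² − r² sin²θ); with ω constant, a = ω²·d²x/dθ².
d²x/dθ² = −r cosθ − r²(cos2θ)/√u − r⁴ sin²2θ/(4u^{3/2}),  u = L² − r² sin²θ = 0.00486174 m².
Substituting r = 0.0215 m, L = 0.0706 m, θ = 31°: d²x/dθ² = -0.021664 m.
a = ω²·d²x/dθ² = (213.2)²·(-0.021664) = -984.46 m/s²;  |a| = 984.46 m/s².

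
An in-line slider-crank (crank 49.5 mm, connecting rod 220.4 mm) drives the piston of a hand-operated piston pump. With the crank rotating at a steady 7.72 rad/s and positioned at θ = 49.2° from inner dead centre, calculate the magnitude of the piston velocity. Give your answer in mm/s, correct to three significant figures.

ω = 7.72 rad/s
For an in-line slider-crank, x = r cosθ + √(L² − r² sin²θ), so v = −rω sinθ·[1 + r cosθ/√(L² − r² sin²θ)].
With r = 0.0495 m, L = 0.2204 m, θ = 49.2°: √(L² − r² sin²θ) = 0.21719 m.
v = −0.0495·7.72·0.75700·[1 + 0.0495·0.65342/0.21719] = -0.33236 m/s.
|v| = 0.33236 m/s = 332.36 mm/s.

332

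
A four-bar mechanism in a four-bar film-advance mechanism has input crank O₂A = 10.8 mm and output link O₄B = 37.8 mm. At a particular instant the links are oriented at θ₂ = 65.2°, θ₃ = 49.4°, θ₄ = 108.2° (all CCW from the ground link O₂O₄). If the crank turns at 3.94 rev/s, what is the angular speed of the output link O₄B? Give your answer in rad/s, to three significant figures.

2.25

ω₂ = 24.76 rad/s (from 3.94 rev/s).
Differentiating the loop-closure r₂e^{iθ₂}+r₃e^{iθ₃}=r₁+r₄e^{iθ₄} gives r₂ω₂e^{iθ₂}+r₃ω₃e^{iθ₃}=r₄ω₄e^{iθ₄}.
Eliminating the other unknown: ω₄ = r₂ω₂ sin(θ₂−θ₃) / [r₄ sin(θ₄−θ₃)].
Numerator sine = +0.27228; denominator sine = +0.85536.
Result = 0.0108·24.76·(+0.27228) / (0.0378·(+0.85536)) = +2.2515 rad/s; magnitude 2.2515 rad/s.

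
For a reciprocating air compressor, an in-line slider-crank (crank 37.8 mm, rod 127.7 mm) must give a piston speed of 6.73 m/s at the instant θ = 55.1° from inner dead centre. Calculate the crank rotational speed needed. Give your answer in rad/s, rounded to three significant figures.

185

For an in-line slider-crank, |v_piston| = rω|sinθ|·[1 + r cosθ/√(L² − r² sin²θ)].
With r = 0.0378 m, L = 0.1277 m, θ = 55.1°: the bracketed kinematic factor |dx/dθ| = 0.036414 m.
ω = v/|dx/dθ| = 6.73/0.036414 = 184.82 rad/s.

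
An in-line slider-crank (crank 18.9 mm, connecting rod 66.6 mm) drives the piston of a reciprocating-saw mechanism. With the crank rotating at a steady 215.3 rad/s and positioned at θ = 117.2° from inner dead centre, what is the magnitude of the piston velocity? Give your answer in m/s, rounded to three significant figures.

3.13

ω = 215.3 rad/s
For an in-line slider-crank, x = r cosθ + √(L² − r² sin²θ), so v = −rω sinθ·[1 + r cosθ/√(L² − r² sin²θ)].
With r = 0.0189 m, L = 0.0666 m, θ = 117.2°: √(L² − r² sin²θ) = 0.064444 m.
v = −0.0189·215.3·0.88942·[1 + 0.0189·-0.45710/0.064444] = -3.134 m/s.
|v| = 3.134 m/s.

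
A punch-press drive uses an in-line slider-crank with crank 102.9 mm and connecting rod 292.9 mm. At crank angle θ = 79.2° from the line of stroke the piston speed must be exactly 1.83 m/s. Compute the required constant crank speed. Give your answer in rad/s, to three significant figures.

16.9

For an in-line slider-crank, |v_piston| = rω|sinθ|·[1 + r cosθ/√(L² − r² sin²θ)].
With r = 0.1029 m, L = 0.2929 m, θ = 79.2°: the bracketed kinematic factor |dx/dθ| = 0.10817 m.
ω = v/|dx/dθ| = 1.83/0.10817 = 16.918 rad/s.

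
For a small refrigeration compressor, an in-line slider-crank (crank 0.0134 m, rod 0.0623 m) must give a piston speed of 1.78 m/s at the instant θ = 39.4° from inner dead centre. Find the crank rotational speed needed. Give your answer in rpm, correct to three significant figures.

1710

For an in-line slider-crank, |v_piston| = rω|sinθ|·[1 + r cosθ/√(L² − r² sin²θ)].
With r = 0.0134 m, L = 0.0623 m, θ = 39.4°: the bracketed kinematic factor |dx/dθ| = 0.0099324 m.
ω = v/|dx/dθ| = 1.78/0.0099324 = 179.21 rad/s.
N = 60ω/(2π) = 1711.3 rpm.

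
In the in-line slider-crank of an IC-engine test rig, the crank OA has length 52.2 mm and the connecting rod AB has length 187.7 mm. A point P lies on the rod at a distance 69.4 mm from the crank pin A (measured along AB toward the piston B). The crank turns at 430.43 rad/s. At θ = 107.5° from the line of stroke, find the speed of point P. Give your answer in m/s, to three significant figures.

21.2

ω = 430.4 rad/s.  Crank-pin speed |V_A| = rω = 22.468 m/s, perpendicular to OA.
Rod angle: sinφ = −(r/L) sinθ ⇒ φ = -15.381°; ω_rod = −rω cosθ/√(L²−r²sin²θ) = +37.333 rad/s.
V_P = V_A + ω_rod × AP, with AP = 0.0694 m along the rod.
Components: V_Px = −rω sinθ − a·ω_rod·sinφ = -20.741 m/s;  V_Py = rω cosθ + a·ω_rod·cosφ = -4.2583 m/s.
|V_P| = √(V_Px² + V_Py²) = 21.174 m/s.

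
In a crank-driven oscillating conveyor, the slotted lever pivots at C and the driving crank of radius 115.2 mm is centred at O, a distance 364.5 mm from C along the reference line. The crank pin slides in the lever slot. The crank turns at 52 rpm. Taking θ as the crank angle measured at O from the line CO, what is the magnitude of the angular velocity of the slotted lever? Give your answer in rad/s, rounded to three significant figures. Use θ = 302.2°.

ω = 5.445 rad/s (from 52 rpm).
Crank pin A relative to C: A = (d + r cosθ, r sinθ); lever angle φ = atan2(r sinθ, d + r cosθ).
Differentiating tanφ: φ̇ = rω(d cosθ + r)/(d² + r² + 2dr cosθ).
d² + r² + 2dr cosθ = |CA|² = 0.190883 m²;  d cosθ + r = +0.30943 m.
|ω_lever| = |0.1152·5.445·+0.30943| / 0.190883 = 1.0169 rad/s.

1.02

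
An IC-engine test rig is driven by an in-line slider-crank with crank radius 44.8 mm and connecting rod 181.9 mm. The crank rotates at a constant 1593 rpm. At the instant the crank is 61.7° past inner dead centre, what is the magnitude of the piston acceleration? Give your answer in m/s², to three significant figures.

ω = 2π·1593/60 = 166.8 rad/s
x(θ) = r cosθ + √(L² − r² sin²θ); with ω constant, a = ω²·d²x/dθ².
d²x/dθ² = −r cosθ − r²(cos2θ)/√u − r⁴ sin²2θ/(4u^{3/2}),  u = L² − r² sin²θ = 0.0315317 m².
Substituting r = 0.0448 m, L = 0.1819 m, θ = 61.7°: d²x/dθ² = -0.015143 m.
a = ω²·d²x/dθ² = (166.8)²·(-0.015143) = -421.39 m/s²;  |a| = 421.39 m/s².

421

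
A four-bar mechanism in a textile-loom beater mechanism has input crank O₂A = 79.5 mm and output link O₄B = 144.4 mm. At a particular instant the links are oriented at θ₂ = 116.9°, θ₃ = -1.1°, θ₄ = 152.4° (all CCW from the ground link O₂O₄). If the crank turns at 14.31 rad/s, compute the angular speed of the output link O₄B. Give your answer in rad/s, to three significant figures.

15.6

ω₂ = 14.31 rad/s
Differentiating the loop-closure r₂e^{iθ₂}+r₃e^{iθ₃}=r₁+r₄e^{iθ₄} gives r₂ω₂e^{iθ₂}+r₃ω₃e^{iθ₃}=r₄ω₄e^{iθ₄}.
Eliminating the other unknown: ω₄ = r₂ω₂ sin(θ₂−θ₃) / [r₄ sin(θ₄−θ₃)].
Numerator sine = +0.88295; denominator sine = +0.44620.
Result = 0.0795·14.31·(+0.88295) / (0.1444·(+0.44620)) = +15.59 rad/s; magnitude 15.59 rad/s.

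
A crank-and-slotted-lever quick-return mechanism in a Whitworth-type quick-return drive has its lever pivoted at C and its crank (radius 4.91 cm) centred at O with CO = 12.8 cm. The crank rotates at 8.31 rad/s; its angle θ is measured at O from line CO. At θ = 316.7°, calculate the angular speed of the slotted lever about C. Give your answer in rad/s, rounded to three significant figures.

ω = 8.31 rad/s
Crank pin A relative to C: A = (d + r cosθ, r sinθ); lever angle φ = atan2(r sinθ, d + r cosθ).
Differentiating tanφ: φ̇ = rω(d cosθ + r)/(d² + r² + 2dr cosθ).
d² + r² + 2dr cosθ = |CA|² = 0.0279426 m²;  d cosθ + r = +0.14225 m.
|ω_lever| = |0.0491·8.31·+0.14225| / 0.0279426 = 2.0772 rad/s.

2.08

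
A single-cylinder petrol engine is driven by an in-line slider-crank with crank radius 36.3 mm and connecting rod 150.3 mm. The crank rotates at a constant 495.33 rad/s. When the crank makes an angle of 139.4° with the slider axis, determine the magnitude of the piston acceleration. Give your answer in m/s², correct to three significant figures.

ω = 495.3 rad/s
x(θ) = r cosθ + √(L² − r² sin²θ); with ω constant, a = ω²·d²x/dθ².
d²x/dθ² = −r cosθ − r²(cos2θ)/√u − r⁴ sin²2θ/(4u^{3/2}),  u = L² − r² sin²θ = 0.022032 m².
Substituting r = 0.0363 m, L = 0.1503 m, θ = 139.4°: d²x/dθ² = +0.026074 m.
a = ω²·d²x/dθ² = (495.3)²·(+0.026074) = +6397.3 m/s²;  |a| = 6397.3 m/s².

6400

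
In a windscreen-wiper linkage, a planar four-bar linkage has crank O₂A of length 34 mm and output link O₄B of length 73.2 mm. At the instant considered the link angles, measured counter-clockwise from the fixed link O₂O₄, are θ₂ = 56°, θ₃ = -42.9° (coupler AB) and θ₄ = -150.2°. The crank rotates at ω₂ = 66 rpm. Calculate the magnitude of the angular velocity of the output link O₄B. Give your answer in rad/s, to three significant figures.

ω₂ = 6.912 rad/s (from 66 rpm).
Differentiating the loop-closure r₂e^{iθ₂}+r₃e^{iθ₃}=r₁+r₄e^{iθ₄} gives r₂ω₂e^{iθ₂}+r₃ω₃e^{iθ₃}=r₄ω₄e^{iθ₄}.
Eliminating the other unknown: ω₄ = r₂ω₂ sin(θ₂−θ₃) / [r₄ sin(θ₄−θ₃)].
Numerator sine = +0.98796; denominator sine = -0.95476.
Result = 0.034·6.912·(+0.98796) / (0.0732·(-0.95476)) = -3.3219 rad/s; magnitude 3.3219 rad/s.

3.32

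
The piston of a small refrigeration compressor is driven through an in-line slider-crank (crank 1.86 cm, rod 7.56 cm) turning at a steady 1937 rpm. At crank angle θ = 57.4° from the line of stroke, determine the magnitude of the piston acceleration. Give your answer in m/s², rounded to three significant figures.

334

ω = 2π·1937/60 = 202.8 rad/s
x(θ) = r cosθ + √(L² − r² sin²θ); with ω constant, a = ω²·d²x/dθ².
d²x/dθ² = −r cosθ − r²(cos2θ)/√u − r⁴ sin²2θ/(4u^{3/2}),  u = L² − r² sin²θ = 0.00546982 m².
Substituting r = 0.0186 m, L = 0.0756 m, θ = 57.4°: d²x/dθ² = -0.00812 m.
a = ω²·d²x/dθ² = (202.8)²·(-0.00812) = -334.1 m/s²;  |a| = 334.1 m/s².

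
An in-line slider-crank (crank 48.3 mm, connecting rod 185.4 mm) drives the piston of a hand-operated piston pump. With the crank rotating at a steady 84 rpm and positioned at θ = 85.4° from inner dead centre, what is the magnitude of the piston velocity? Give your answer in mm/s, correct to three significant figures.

433

ω = 2π·84/60 = 8.796 rad/s
For an in-line slider-crank, x = r cosθ + √(L² − r² sin²θ), so v = −rω sinθ·[1 + r cosθ/√(L² − r² sin²θ)].
With r = 0.0483 m, L = 0.1854 m, θ = 85.4°: √(L² − r² sin²θ) = 0.17904 m.
v = −0.0483·8.796·0.99678·[1 + 0.0483·0.08020/0.17904] = -0.43266 m/s.
|v| = 0.43266 m/s = 432.66 mm/s.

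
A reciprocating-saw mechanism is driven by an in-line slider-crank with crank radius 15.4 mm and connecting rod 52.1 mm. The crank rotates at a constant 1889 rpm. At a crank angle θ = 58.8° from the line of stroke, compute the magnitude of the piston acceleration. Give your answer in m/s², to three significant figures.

230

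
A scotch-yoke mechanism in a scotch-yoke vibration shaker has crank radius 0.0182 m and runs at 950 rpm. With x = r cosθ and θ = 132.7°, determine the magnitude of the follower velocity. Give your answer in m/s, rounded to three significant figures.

1.33

ω = 99.48 rad/s (from 950 rpm).
x = r cosθ ⇒ ẋ = −rω sinθ.
|v| = rω|sinθ| = 0.0182·99.48·|sin 132.7°| = 1.3306 m/s.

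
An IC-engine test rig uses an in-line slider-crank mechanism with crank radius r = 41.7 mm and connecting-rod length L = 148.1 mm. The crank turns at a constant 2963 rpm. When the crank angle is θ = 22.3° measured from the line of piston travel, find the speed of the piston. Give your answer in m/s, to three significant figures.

6.20

ω = 2π·2963/60 = 310.3 rad/s
For an in-line slider-crank, x = r cosθ + √(L² − r² sin²θ), so v = −rω sinθ·[1 + r cosθ/√(L² − r² sin²θ)].
With r = 0.0417 m, L = 0.1481 m, θ = 22.3°: √(L² − r² sin²θ) = 0.14725 m.
v = −0.0417·310.3·0.37946·[1 + 0.0417·0.92521/0.14725] = -6.1961 m/s.
|v| = 6.1961 m/s.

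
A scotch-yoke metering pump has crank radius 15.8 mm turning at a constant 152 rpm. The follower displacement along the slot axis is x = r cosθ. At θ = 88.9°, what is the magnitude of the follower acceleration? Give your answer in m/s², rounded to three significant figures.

0.0769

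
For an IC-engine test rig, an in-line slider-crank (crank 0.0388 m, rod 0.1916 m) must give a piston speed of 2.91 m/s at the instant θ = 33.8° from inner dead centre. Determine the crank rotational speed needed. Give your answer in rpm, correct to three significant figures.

For an in-line slider-crank, |v_piston| = rω|sinθ|·[1 + r cosθ/√(L² − r² sin²θ)].
With r = 0.0388 m, L = 0.1916 m, θ = 33.8°: the bracketed kinematic factor |dx/dθ| = 0.02524 m.
ω = v/|dx/dθ| = 2.91/0.02524 = 115.29 rad/s.
N = 60ω/(2π) = 1101 rpm.

1100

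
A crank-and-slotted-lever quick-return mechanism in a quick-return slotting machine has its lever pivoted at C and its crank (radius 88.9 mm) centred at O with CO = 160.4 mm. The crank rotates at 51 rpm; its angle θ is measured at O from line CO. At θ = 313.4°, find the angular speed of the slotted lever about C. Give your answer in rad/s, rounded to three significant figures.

1.78

ω = 5.341 rad/s (from 51 rpm).
Crank pin A relative to C: A = (d + r cosθ, r sinθ); lever angle φ = atan2(r sinθ, d + r cosθ).
Differentiating tanφ: φ̇ = rω(d cosθ + r)/(d² + r² + 2dr cosθ).
d² + r² + 2dr cosθ = |CA|² = 0.0532265 m²;  d cosθ + r = +0.19911 m.
|ω_lever| = |0.0889·5.341·+0.19911| / 0.0532265 = 1.7761 rad/s.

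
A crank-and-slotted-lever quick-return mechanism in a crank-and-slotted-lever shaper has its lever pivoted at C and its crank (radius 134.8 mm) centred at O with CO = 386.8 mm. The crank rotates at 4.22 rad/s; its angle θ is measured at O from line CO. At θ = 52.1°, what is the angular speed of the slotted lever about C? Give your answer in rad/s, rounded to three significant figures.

ω = 4.22 rad/s
Crank pin A relative to C: A = (d + r cosθ, r sinθ); lever angle φ = atan2(r sinθ, d + r cosθ).
Differentiating tanφ: φ̇ = rω(d cosθ + r)/(d² + r² + 2dr cosθ).
d² + r² + 2dr cosθ = |CA|² = 0.231844 m²;  d cosθ + r = +0.37241 m.
|ω_lever| = |0.1348·4.22·+0.37241| / 0.231844 = 0.91374 rad/s.

0.914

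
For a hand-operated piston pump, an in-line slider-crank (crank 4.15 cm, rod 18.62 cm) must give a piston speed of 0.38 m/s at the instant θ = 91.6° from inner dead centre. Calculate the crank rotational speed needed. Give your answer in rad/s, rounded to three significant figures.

9.22

For an in-line slider-crank, |v_piston| = rω|sinθ|·[1 + r cosθ/√(L² − r² sin²θ)].
With r = 0.0415 m, L = 0.1862 m, θ = 91.6°: the bracketed kinematic factor |dx/dθ| = 0.041219 m.
ω = v/|dx/dθ| = 0.38/0.041219 = 9.219 rad/s.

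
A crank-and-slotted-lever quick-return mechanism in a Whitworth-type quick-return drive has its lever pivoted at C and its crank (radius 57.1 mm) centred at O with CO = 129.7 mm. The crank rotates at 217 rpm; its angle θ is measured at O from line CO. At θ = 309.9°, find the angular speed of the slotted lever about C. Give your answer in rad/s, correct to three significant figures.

ω = 22.72 rad/s (from 217 rpm).
Crank pin A relative to C: A = (d + r cosθ, r sinθ); lever angle φ = atan2(r sinθ, d + r cosθ).
Differentiating tanφ: φ̇ = rω(d cosθ + r)/(d² + r² + 2dr cosθ).
d² + r² + 2dr cosθ = |CA|² = 0.0295835 m²;  d cosθ + r = +0.1403 m.
|ω_lever| = |0.0571·22.72·+0.1403| / 0.0295835 = 6.1535 rad/s.

6.15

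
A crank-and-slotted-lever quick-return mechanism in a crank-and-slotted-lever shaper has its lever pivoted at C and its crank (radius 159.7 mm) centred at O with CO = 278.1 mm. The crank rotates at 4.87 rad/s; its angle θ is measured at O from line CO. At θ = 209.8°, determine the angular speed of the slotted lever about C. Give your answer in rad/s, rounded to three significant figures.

2.46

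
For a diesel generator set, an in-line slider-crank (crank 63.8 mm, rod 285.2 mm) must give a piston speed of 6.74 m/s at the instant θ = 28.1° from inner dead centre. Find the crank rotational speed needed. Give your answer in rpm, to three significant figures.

1790

For an in-line slider-crank, |v_piston| = rω|sinθ|·[1 + r cosθ/√(L² − r² sin²θ)].
With r = 0.0638 m, L = 0.2852 m, θ = 28.1°: the bracketed kinematic factor |dx/dθ| = 0.036014 m.
ω = v/|dx/dθ| = 6.74/0.036014 = 187.15 rad/s.
N = 60ω/(2π) = 1787.2 rpm.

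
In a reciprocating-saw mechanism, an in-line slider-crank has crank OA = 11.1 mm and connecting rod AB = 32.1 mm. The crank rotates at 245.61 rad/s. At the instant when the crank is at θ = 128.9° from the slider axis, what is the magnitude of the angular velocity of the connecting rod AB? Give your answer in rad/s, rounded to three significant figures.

55.4

ω = 245.6 rad/s
The rod makes angle φ with the slider axis where L sinφ = r sinθ; differentiating, L cosφ·φ̇ = r ω cosθ.
L cosφ = √(L² − r² sin²θ) = 0.030916 m.
|ω_rod| = r ω |cosθ| / √(L² − r² sin²θ) = 0.0111·245.6·0.62796/0.030916 = 55.376 rad/s.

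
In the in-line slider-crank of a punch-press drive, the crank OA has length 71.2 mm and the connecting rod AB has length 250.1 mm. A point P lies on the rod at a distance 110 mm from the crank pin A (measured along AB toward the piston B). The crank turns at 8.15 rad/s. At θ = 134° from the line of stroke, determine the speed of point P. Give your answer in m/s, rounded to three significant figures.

ω = 8.15 rad/s.  Crank-pin speed |V_A| = rω = 0.58028 m/s, perpendicular to OA.
Rod angle: sinφ = −(r/L) sinθ ⇒ φ = -11.817°; ω_rod = −rω cosθ/√(L²−r²sin²θ) = +1.6466 rad/s.
V_P = V_A + ω_rod × AP, with AP = 0.11 m along the rod.
Components: V_Px = −rω sinθ − a·ω_rod·sinφ = -0.38033 m/s;  V_Py = rω cosθ + a·ω_rod·cosφ = -0.2258 m/s.
|V_P| = √(V_Px² + V_Py²) = 0.44231 m/s.

0.442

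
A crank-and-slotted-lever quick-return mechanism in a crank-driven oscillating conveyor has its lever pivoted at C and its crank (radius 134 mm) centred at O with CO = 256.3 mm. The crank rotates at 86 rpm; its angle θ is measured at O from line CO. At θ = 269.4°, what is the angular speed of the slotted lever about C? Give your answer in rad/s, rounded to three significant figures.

1.91

ω = 9.006 rad/s (from 86 rpm).
Crank pin A relative to C: A = (d + r cosθ, r sinθ); lever angle φ = atan2(r sinθ, d + r cosθ).
Differentiating tanφ: φ̇ = rω(d cosθ + r)/(d² + r² + 2dr cosθ).
d² + r² + 2dr cosθ = |CA|² = 0.0829264 m²;  d cosθ + r = +0.13132 m.
|ω_lever| = |0.134·9.006·+0.13132| / 0.0829264 = 1.911 rad/s.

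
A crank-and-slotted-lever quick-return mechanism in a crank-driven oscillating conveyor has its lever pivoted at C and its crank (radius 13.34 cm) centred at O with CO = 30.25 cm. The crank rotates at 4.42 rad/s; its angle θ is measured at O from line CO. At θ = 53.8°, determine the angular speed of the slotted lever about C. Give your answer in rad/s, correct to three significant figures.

ω = 4.42 rad/s
Crank pin A relative to C: A = (d + r cosθ, r sinθ); lever angle φ = atan2(r sinθ, d + r cosθ).
Differentiating tanφ: φ̇ = rω(d cosθ + r)/(d² + r² + 2dr cosθ).
d² + r² + 2dr cosθ = |CA|² = 0.156968 m²;  d cosθ + r = +0.31206 m.
|ω_lever| = |0.1334·4.42·+0.31206| / 0.156968 = 1.1722 rad/s.

1.17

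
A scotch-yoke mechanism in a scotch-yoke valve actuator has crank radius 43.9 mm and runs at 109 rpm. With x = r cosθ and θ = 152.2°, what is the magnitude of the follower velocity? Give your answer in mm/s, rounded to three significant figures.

234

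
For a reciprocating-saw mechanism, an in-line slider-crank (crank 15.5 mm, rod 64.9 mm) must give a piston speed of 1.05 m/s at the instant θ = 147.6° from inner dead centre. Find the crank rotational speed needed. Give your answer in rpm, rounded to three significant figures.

For an in-line slider-crank, |v_piston| = rω|sinθ|·[1 + r cosθ/√(L² − r² sin²θ)].
With r = 0.0155 m, L = 0.0649 m, θ = 147.6°: the bracketed kinematic factor |dx/dθ| = 0.0066167 m.
ω = v/|dx/dθ| = 1.05/0.0066167 = 158.69 rad/s.
N = 60ω/(2π) = 1515.4 rpm.

1520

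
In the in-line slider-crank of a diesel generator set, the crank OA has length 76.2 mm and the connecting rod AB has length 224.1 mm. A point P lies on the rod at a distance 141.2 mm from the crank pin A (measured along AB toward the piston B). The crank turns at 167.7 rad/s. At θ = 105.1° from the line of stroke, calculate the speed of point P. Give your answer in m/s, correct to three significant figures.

11.7

ω = 167.7 rad/s.  Crank-pin speed |V_A| = rω = 12.779 m/s, perpendicular to OA.
Rod angle: sinφ = −(r/L) sinθ ⇒ φ = -19.165°; ω_rod = −rω cosθ/√(L²−r²sin²θ) = +15.726 rad/s.
V_P = V_A + ω_rod × AP, with AP = 0.1412 m along the rod.
Components: V_Px = −rω sinθ − a·ω_rod·sinφ = -11.609 m/s;  V_Py = rω cosθ + a·ω_rod·cosφ = -1.2314 m/s.
|V_P| = √(V_Px² + V_Py²) = 11.674 m/s.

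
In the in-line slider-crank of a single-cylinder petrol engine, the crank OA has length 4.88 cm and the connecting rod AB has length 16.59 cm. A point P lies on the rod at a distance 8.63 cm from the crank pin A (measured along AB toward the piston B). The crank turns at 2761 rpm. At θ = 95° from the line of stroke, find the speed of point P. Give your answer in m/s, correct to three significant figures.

13.9

ω = 289.1 rad/s.  Crank-pin speed |V_A| = rω = 14.11 m/s, perpendicular to OA.
Rod angle: sinφ = −(r/L) sinθ ⇒ φ = -17.040°; ω_rod = −rω cosθ/√(L²−r²sin²θ) = +7.7528 rad/s.
V_P = V_A + ω_rod × AP, with AP = 0.0863 m along the rod.
Components: V_Px = −rω sinθ − a·ω_rod·sinφ = -13.86 m/s;  V_Py = rω cosθ + a·ω_rod·cosφ = -0.59003 m/s.
|V_P| = √(V_Px² + V_Py²) = 13.872 m/s.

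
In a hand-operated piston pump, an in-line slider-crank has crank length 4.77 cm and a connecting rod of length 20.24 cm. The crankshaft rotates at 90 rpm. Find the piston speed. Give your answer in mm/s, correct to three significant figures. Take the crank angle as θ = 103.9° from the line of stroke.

411

ω = 2π·90/60 = 9.425 rad/s
For an in-line slider-crank, x = r cosθ + √(L² − r² sin²θ), so v = −rω sinθ·[1 + r cosθ/√(L² − r² sin²θ)].
With r = 0.0477 m, L = 0.2024 m, θ = 103.9°: √(L² − r² sin²θ) = 0.19703 m.
v = −0.0477·9.425·0.97072·[1 + 0.0477·-0.24023/0.19703] = -0.41102 m/s.
|v| = 0.41102 m/s = 411.02 mm/s.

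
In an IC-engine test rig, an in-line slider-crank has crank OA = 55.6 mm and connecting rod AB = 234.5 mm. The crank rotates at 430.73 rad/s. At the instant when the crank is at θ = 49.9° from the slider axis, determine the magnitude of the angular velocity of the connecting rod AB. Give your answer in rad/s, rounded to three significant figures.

ω = 430.7 rad/s
The rod makes angle φ with the slider axis where L sinφ = r sinθ; differentiating, L cosφ·φ̇ = r ω cosθ.
L cosφ = √(L² − r² sin²θ) = 0.23061 m.
|ω_rod| = r ω |cosθ| / √(L² − r² sin²θ) = 0.0556·430.7·0.64412/0.23061 = 66.891 rad/s.

66.9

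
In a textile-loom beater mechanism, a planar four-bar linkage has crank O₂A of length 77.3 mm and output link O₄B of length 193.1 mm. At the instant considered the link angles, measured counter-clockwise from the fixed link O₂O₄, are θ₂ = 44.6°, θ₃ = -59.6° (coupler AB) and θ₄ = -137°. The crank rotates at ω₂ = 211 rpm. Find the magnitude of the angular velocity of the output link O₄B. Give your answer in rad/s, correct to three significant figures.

8.79

ω₂ = 22.1 rad/s (from 211 rpm).
Differentiating the loop-closure r₂e^{iθ₂}+r₃e^{iθ₃}=r₁+r₄e^{iθ₄} gives r₂ω₂e^{iθ₂}+r₃ω₃e^{iθ₃}=r₄ω₄e^{iθ₄}.
Eliminating the other unknown: ω₄ = r₂ω₂ sin(θ₂−θ₃) / [r₄ sin(θ₄−θ₃)].
Numerator sine = +0.96945; denominator sine = -0.97592.
Result = 0.0773·22.1·(+0.96945) / (0.1931·(-0.97592)) = -8.7866 rad/s; magnitude 8.7866 rad/s.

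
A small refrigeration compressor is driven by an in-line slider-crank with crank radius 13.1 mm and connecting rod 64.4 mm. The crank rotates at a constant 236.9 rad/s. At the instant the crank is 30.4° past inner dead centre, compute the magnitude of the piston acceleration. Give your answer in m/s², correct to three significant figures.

709

ω = 236.9 rad/s
x(θ) = r cosθ + √(L² − r² sin²θ); with ω constant, a = ω²·d²x/dθ².
d²x/dθ² = −r cosθ − r²(cos2θ)/√u − r⁴ sin²2θ/(4u^{3/2}),  u = L² − r² sin²θ = 0.00410342 m².
Substituting r = 0.0131 m, L = 0.0644 m, θ = 30.4°: d²x/dθ² = -0.012627 m.
a = ω²·d²x/dθ² = (236.9)²·(-0.012627) = -708.66 m/s²;  |a| = 708.66 m/s².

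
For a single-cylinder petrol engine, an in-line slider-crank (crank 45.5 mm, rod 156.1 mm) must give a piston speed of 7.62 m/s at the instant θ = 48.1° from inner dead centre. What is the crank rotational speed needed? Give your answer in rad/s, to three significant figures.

188

For an in-line slider-crank, |v_piston| = rω|sinθ|·[1 + r cosθ/√(L² − r² sin²θ)].
With r = 0.0455 m, L = 0.1561 m, θ = 48.1°: the bracketed kinematic factor |dx/dθ| = 0.040619 m.
ω = v/|dx/dθ| = 7.62/0.040619 = 187.6 rad/s.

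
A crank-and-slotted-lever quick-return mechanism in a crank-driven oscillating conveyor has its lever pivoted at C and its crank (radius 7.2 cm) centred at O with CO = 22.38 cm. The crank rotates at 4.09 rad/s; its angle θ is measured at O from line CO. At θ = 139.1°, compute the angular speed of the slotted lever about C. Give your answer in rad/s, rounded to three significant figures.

ω = 4.09 rad/s
Crank pin A relative to C: A = (d + r cosθ, r sinθ); lever angle φ = atan2(r sinθ, d + r cosθ).
Differentiating tanφ: φ̇ = rω(d cosθ + r)/(d² + r² + 2dr cosθ).
d² + r² + 2dr cosθ = |CA|² = 0.0309114 m²;  d cosθ + r = -0.09716 m.
|ω_lever| = |0.072·4.09·-0.09716| / 0.0309114 = 0.9256 rad/s.

0.926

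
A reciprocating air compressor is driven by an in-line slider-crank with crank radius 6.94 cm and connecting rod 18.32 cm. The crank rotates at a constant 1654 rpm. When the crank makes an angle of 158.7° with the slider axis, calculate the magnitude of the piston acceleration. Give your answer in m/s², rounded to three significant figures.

1340

ω = 2π·1654/60 = 173.2 rad/s
x(θ) = r cosθ + √(L² − r² sin²θ); with ω constant, a = ω²·d²x/dθ².
d²x/dθ² = −r cosθ − r²(cos2θ)/√u − r⁴ sin²2θ/(4u^{3/2}),  u = L² − r² sin²θ = 0.0329267 m².
Substituting r = 0.0694 m, L = 0.1832 m, θ = 158.7°: d²x/dθ² = +0.044677 m.
a = ω²·d²x/dθ² = (173.2)²·(+0.044677) = +1340.3 m/s²;  |a| = 1340.3 m/s².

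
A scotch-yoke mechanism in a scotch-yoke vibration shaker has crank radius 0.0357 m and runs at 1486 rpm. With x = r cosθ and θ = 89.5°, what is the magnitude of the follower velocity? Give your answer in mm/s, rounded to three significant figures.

5560

ω = 155.6 rad/s (from 1486 rpm).
x = r cosθ ⇒ ẋ = −rω sinθ.
|v| = rω|sinθ| = 0.0357·155.6·|sin 89.5°| = 5.5552 m/s = 5555.2 mm/s.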